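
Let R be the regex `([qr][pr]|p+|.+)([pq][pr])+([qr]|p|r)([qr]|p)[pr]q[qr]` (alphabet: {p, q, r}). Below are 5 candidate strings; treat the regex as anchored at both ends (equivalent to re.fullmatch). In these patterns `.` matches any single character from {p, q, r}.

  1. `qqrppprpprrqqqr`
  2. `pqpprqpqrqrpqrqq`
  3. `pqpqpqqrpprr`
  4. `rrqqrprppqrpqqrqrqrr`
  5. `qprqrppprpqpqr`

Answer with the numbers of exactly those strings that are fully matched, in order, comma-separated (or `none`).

1 → no match
2 → match
3. `pqpqpqqrpprr` → no match
4 → no match
5 → match

2, 5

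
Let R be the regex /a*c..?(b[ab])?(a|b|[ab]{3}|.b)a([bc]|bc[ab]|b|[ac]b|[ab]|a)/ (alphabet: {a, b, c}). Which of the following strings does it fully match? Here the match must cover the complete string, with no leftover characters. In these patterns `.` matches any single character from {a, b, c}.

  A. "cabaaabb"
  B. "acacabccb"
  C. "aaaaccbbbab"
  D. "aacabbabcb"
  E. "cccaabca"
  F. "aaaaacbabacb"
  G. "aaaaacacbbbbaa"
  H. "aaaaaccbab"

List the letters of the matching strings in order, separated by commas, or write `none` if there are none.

A → no match
B → no match
C → match
D → match
E → match
F → match
G → match
H → match

C, D, E, F, G, H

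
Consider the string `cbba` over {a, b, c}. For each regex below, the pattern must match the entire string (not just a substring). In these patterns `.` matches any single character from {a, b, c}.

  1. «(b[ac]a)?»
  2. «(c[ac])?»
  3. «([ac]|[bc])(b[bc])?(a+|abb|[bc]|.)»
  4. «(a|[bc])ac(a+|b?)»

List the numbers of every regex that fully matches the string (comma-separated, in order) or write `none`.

3

1 → no match
2 → no match
3 → match
4 → no match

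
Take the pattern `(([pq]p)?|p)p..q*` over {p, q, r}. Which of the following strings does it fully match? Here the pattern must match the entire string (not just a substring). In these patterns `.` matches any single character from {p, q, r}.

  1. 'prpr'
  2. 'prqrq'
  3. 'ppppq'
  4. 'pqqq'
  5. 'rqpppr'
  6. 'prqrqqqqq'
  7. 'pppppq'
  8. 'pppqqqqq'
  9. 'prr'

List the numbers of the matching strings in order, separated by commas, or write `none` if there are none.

3, 4, 7, 8, 9

1 → no match
2 → no match
3 → match
4 → match
5 → no match
6 → no match
7 → match
8 → match
9 → match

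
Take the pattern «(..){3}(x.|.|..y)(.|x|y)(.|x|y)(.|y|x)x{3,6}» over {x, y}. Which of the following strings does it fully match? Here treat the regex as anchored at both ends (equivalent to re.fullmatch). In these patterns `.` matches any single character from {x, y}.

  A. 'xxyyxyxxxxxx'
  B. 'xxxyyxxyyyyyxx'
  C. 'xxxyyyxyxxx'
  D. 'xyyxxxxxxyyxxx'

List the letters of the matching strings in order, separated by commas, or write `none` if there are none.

A → no match
B → no match
C → no match
D → match

D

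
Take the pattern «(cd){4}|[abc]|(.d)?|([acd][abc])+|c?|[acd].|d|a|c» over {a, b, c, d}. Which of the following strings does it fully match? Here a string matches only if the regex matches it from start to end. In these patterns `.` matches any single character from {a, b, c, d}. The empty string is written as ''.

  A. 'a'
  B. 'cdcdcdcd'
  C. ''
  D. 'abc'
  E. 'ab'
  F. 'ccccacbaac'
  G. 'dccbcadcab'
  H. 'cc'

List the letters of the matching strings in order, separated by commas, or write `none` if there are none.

A. 'a' → match
B. 'cdcdcdcd' → match
C. '' → match
D. 'abc' → no match
E. 'ab' → match
F. 'ccccacbaac' → no match
G. 'dccbcadcab' → match
H. 'cc' → match

A, B, C, E, G, H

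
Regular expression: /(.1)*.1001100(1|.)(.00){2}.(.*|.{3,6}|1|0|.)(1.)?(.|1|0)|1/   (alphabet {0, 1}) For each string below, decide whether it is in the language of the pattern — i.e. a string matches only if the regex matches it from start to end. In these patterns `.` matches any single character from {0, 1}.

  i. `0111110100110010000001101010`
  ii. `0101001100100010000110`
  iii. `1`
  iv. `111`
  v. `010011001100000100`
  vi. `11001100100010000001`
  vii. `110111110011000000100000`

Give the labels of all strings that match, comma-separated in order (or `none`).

i, ii, iii, v, vi, vii

i → match
ii → match
iii → match
iv → no match
v → match
vi → match
vii → match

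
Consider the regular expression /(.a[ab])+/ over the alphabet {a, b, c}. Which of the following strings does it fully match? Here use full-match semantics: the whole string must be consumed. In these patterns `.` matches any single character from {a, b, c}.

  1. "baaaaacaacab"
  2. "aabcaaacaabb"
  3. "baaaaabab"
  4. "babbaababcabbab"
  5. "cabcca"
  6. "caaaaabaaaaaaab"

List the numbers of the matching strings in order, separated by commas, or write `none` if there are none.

1 → match
2 → no match
3 → match
4 → match
5 → no match
6 → match

1, 3, 4, 6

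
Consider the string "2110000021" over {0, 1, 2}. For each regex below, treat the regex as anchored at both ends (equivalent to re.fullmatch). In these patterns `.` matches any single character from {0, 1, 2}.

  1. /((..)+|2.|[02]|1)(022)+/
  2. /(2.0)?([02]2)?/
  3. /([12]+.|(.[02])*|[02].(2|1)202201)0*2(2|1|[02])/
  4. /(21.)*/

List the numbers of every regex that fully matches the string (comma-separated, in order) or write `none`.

3

1 → no match — must end with "022"
2 → no match
3 → match
4 → no match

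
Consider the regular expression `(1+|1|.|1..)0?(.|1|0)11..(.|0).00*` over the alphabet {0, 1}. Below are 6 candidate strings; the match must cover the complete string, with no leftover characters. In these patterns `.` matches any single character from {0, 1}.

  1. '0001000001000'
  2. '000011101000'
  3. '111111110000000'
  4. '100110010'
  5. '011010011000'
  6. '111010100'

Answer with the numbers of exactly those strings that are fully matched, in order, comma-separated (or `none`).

1 → no match
2. '000011101000' → no match
3 → match
4. '100110010' → no match
5. '011010011000' → no match
6. '111010100' → no match

3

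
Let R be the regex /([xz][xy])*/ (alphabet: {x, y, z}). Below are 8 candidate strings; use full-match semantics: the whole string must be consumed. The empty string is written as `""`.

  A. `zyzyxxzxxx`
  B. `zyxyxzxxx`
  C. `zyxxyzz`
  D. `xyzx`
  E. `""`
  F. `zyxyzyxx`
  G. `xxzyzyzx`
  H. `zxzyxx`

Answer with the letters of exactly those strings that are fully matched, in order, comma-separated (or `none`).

A, D, E, F, G, H

A. `zyzyxxzxxx` → match
B. `zyxyxzxxx` → no match
C. `zyxxyzz` → no match
D. `xyzx` → match
E. `""` → match
F. `zyxyzyxx` → match
G. `xxzyzyzx` → match
H. `zxzyxx` → match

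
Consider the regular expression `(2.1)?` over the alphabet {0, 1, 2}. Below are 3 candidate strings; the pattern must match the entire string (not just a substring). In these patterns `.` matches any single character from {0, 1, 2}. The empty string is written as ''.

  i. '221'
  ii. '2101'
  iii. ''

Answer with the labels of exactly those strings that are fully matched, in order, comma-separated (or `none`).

i, iii

i. '221' → match
ii. '2101' → no match
iii. '' → match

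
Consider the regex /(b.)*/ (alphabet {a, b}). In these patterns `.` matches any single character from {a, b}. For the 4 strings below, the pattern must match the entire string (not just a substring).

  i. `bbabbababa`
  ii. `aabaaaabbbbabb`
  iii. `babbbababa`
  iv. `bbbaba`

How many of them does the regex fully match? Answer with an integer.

i → no match
ii → no match
iii → match
iv → match
Total matched: 2

2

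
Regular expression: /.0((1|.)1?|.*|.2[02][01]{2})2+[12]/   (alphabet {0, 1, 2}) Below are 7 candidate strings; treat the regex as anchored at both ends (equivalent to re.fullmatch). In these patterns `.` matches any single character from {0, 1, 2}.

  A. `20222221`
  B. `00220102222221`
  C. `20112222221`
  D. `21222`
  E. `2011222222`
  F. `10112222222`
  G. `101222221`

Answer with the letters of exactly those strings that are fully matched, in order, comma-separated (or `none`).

A, B, C, E, F, G

A → match
B → match
C → match
D → no match
E → match
F → match
G → match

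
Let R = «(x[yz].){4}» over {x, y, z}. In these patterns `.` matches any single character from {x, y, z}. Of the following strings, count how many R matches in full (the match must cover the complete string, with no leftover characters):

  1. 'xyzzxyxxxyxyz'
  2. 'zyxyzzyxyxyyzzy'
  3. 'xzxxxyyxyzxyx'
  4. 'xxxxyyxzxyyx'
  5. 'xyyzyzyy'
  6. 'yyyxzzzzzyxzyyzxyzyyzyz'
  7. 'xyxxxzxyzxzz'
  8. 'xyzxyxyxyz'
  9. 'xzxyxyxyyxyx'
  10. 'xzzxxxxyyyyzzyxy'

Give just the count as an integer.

0

1 → no match
2 → no match — must start with 'x'
3 → no match
4 → no match
5 → no match
6 → no match — must start with 'x'
7 → no match
8 → no match
9 → no match
10 → no match
Total matched: 0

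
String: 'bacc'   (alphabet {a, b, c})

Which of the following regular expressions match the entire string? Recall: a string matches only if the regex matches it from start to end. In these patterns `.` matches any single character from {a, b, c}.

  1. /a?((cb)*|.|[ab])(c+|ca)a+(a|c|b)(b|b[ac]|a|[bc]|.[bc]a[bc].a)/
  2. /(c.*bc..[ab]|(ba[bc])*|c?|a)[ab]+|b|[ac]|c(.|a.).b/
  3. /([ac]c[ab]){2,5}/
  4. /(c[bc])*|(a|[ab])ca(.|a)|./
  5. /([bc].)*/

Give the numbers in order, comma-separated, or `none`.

5

1 → no match
2 → no match
3 → no match
4 → no match
5 → match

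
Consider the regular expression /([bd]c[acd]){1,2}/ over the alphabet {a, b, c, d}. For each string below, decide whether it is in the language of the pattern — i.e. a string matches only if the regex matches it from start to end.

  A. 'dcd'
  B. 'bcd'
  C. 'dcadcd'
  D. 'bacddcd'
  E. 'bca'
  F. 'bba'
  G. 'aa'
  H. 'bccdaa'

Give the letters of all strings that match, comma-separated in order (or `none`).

A, B, C, E

A → match
B → match
C → match
D → no match
E → match
F → no match
G → no match
H → no match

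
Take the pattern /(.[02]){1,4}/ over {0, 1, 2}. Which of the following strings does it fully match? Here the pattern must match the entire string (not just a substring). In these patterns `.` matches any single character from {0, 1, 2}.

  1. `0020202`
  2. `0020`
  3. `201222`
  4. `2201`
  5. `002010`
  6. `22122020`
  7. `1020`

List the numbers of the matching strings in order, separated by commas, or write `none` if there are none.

1 → no match
2 → match
3 → match
4 → no match
5 → match
6 → match
7 → match

2, 3, 5, 6, 7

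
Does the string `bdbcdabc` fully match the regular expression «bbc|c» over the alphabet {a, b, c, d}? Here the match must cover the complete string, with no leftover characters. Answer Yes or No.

No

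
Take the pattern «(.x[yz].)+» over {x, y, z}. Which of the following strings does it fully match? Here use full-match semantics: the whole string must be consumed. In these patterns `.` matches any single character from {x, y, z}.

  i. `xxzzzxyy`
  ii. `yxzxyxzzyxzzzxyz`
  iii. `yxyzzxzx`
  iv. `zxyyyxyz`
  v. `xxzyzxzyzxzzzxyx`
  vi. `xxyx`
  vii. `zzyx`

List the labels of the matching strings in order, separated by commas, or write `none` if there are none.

i, ii, iii, iv, v, vi

i. `xxzzzxyy` → match
ii → match
iii. `yxyzzxzx` → match
iv. `zxyyyxyz` → match
v → match
vi. `xxyx` → match
vii. `zzyx` → no match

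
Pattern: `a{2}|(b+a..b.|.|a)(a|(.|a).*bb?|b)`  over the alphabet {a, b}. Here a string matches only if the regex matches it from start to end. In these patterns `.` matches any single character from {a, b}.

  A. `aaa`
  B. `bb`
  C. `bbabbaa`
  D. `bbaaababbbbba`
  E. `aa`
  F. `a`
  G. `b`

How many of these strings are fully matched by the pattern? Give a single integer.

A. `aaa` → no match
B. `bb` → match
C. `bbabbaa` → no match
D → no match
E. `aa` → match
F. `a` → no match
G. `b` → no match
Total matched: 2

2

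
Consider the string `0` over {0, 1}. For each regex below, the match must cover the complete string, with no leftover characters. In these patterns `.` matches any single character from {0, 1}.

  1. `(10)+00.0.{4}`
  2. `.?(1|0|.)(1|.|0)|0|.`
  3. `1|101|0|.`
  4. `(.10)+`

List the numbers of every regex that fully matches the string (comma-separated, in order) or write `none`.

1 → no match — must start with `10`
2 → match
3 → match
4 → no match — must end with `10`

2, 3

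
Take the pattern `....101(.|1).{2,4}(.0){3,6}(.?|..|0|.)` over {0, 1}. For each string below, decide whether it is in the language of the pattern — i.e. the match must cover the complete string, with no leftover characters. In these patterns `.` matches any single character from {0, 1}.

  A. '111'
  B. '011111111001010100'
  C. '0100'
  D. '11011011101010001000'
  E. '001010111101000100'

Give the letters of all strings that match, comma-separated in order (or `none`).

D, E

A. '111' → no match
B → no match
C. '0100' → no match
D → match
E → match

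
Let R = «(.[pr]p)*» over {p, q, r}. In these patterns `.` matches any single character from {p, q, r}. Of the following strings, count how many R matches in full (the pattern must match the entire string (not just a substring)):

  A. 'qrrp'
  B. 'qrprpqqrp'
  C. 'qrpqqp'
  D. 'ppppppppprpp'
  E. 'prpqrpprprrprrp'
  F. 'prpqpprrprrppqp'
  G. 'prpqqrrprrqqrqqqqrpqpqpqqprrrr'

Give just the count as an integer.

A. 'qrrp' → no match
B. 'qrprpqqrp' → no match
C. 'qrpqqp' → no match
D. 'ppppppppprpp' → match
E → match
F → no match
G → no match
Total matched: 2

2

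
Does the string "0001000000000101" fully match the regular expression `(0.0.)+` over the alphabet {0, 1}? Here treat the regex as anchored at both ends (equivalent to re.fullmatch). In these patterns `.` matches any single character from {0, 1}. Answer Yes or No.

Yes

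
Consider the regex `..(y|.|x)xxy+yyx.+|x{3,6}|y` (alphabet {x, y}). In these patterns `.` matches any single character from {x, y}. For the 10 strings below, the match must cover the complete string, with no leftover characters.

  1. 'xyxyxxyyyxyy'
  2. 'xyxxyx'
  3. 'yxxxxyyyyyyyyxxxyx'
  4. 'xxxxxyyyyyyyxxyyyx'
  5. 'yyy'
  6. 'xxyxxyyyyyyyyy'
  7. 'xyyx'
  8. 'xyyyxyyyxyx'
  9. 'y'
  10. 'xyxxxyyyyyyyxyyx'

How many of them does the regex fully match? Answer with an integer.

4

1 → no match
2 → no match
3 → match
4 → match
5 → no match
6 → no match
7 → no match
8 → no match
9 → match
10 → match
Total matched: 4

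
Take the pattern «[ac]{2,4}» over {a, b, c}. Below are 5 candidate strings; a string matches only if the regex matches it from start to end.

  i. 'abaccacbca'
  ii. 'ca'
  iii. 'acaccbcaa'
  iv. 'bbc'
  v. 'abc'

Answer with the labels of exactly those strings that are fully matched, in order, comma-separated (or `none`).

ii

i → no match
ii → match
iii → no match
iv → no match
v → no match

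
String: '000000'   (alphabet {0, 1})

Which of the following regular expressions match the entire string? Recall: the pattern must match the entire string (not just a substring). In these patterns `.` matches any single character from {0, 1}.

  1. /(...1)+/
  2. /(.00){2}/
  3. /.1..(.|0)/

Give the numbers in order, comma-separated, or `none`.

2

1 → no match — must end with '1'
2 → match
3 → no match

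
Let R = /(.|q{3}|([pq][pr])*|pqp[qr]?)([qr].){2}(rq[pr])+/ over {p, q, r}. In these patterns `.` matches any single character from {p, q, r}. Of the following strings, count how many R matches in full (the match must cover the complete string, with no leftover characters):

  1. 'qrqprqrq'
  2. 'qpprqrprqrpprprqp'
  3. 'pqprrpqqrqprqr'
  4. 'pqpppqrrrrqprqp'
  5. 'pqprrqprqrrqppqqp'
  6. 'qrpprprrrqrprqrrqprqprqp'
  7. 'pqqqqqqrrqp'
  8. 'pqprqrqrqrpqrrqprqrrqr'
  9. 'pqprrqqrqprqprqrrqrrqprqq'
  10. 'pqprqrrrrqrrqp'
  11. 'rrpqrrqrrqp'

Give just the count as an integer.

3

1 → no match
2 → no match
3 → match
4 → no match
5 → no match
6 → no match
7 → no match
8 → no match
9 → no match
10 → match
11 → match
Total matched: 3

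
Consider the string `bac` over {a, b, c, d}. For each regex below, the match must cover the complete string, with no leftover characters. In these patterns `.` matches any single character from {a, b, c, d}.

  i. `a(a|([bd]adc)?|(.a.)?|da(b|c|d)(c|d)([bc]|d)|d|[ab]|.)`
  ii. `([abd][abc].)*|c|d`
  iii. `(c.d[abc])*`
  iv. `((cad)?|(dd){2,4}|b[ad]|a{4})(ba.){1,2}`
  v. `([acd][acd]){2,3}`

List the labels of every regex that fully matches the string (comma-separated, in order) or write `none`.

ii, iv

i → no match — must start with `a`
ii → match
iii → no match
iv → match
v → no match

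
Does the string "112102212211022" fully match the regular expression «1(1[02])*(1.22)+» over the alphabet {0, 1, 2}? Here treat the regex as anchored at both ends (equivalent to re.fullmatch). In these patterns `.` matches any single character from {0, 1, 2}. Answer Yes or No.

No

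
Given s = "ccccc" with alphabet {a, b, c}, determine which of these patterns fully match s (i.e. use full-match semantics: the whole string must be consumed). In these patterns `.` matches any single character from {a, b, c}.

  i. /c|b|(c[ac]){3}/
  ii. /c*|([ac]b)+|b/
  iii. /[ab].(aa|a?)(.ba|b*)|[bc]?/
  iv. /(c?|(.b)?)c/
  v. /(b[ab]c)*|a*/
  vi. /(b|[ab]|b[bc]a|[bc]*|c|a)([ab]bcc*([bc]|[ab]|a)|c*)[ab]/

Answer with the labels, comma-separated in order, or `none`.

i → no match
ii → match
iii → no match
iv → no match
v → no match
vi → no match

ii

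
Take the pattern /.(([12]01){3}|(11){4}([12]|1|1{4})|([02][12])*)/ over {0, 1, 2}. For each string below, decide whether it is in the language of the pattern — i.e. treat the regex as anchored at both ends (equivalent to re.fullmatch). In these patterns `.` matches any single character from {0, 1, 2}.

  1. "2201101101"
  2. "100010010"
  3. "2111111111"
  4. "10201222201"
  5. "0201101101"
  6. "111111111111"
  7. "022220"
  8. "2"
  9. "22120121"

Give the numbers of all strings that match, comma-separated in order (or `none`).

1. "2201101101" → match
2. "100010010" → no match
3. "2111111111" → match
4. "10201222201" → match
5. "0201101101" → match
6. "111111111111" → no match
7. "022220" → no match
8. "2" → match
9. "22120121" → no match

1, 3, 4, 5, 8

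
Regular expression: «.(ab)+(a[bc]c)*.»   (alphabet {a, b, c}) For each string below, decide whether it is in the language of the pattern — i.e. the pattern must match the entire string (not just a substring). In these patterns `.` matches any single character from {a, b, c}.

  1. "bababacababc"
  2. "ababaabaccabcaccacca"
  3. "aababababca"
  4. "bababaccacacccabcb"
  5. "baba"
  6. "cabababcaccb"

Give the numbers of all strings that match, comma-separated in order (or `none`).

3, 5, 6

1. "bababacababc" → no match
2 → no match
3. "aababababca" → match
4 → no match
5. "baba" → match
6. "cabababcaccb" → match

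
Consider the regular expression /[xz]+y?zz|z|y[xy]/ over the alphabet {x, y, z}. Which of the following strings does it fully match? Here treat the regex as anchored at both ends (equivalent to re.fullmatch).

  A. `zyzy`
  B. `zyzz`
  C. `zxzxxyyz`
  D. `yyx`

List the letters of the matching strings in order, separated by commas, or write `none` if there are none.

B

A → no match
B → match
C → no match
D → no match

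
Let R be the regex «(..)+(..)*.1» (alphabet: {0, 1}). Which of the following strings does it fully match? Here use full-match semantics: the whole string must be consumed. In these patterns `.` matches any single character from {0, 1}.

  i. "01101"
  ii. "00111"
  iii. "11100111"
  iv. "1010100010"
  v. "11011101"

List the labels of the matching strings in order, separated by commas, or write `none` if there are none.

iii, v

i → no match
ii → no match
iii → match
iv → no match — must end with "1"
v → match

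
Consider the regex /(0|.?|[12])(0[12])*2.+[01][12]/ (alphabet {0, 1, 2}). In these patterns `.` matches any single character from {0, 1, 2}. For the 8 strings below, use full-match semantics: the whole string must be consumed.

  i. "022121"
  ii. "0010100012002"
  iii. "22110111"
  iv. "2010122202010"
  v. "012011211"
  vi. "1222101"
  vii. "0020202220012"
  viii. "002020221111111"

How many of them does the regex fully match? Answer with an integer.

5

i. "022121" → no match
ii → no match
iii. "22110111" → match
iv → no match
v. "012011211" → match
vi. "1222101" → match
vii → match
viii → match
Total matched: 5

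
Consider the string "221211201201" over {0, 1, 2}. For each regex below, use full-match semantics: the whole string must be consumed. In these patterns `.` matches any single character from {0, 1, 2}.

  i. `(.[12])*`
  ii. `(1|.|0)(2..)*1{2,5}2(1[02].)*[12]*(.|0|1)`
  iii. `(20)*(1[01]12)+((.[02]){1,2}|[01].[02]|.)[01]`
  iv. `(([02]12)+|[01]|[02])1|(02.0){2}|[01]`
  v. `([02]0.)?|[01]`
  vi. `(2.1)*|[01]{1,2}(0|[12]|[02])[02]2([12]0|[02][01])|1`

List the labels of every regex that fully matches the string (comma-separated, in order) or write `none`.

i → no match
ii → no match
iii → no match
iv → no match
v → no match
vi → match

vi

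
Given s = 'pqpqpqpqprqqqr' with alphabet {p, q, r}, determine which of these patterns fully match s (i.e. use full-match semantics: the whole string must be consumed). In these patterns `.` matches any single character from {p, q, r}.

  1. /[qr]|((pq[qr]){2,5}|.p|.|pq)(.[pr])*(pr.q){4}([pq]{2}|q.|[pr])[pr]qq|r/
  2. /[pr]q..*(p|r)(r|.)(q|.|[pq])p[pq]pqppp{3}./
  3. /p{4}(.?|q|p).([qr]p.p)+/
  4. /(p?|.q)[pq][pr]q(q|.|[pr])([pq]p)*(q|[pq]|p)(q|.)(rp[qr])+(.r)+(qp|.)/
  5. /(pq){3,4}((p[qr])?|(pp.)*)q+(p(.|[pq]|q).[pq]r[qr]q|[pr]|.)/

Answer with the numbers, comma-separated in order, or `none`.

5

1 → no match
2 → no match
3 → no match — must end with 'p'
4 → no match
5 → match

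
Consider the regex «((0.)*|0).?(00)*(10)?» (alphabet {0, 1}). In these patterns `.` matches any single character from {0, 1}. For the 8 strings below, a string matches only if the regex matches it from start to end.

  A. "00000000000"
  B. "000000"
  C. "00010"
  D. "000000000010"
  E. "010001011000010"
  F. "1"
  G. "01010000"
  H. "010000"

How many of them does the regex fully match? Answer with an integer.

8

A → match
B → match
C → match
D → match
E → match
F → match
G → match
H → match
Total matched: 8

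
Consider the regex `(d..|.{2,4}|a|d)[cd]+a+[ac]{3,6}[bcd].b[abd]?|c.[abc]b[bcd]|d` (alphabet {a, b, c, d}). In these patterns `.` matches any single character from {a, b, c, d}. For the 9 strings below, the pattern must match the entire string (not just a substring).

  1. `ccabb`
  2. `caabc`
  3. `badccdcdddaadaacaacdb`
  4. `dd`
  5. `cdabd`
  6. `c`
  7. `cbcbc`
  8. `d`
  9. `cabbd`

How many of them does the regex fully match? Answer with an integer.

1 → match
2 → match
3 → no match
4 → no match
5 → match
6 → no match
7 → match
8 → match
9 → match
Total matched: 6

6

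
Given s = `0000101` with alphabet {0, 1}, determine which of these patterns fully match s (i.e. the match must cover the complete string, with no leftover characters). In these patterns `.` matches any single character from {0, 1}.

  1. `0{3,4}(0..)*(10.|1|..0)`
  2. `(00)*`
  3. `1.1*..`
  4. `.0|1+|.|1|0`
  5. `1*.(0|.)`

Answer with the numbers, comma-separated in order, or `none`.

1

1 → match
2 → no match
3 → no match — must start with `1`
4 → no match
5 → no match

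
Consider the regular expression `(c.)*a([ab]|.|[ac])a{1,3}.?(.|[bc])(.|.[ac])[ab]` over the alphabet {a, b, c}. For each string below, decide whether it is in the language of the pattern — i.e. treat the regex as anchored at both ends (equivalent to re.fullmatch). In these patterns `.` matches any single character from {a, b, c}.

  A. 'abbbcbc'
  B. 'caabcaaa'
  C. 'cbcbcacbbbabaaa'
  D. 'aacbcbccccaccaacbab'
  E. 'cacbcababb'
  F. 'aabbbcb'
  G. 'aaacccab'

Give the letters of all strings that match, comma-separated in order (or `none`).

A → no match
B → no match
C → no match
D → no match
E → no match
F → no match
G → match

G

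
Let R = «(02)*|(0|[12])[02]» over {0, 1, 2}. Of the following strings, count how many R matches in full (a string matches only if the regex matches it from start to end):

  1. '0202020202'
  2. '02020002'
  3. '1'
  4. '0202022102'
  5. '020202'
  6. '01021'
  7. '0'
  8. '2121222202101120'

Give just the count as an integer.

1. '0202020202' → match
2. '02020002' → no match
3. '1' → no match
4. '0202022102' → no match
5. '020202' → match
6. '01021' → no match
7. '0' → no match
8 → no match
Total matched: 2

2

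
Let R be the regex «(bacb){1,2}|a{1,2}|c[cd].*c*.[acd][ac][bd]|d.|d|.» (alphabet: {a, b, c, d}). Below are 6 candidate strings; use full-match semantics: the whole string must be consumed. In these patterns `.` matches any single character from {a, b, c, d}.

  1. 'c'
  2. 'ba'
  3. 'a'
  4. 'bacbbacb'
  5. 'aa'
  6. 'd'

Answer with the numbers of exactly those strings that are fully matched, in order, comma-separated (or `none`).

1 → match
2 → no match
3 → match
4 → match
5 → match
6 → match

1, 3, 4, 5, 6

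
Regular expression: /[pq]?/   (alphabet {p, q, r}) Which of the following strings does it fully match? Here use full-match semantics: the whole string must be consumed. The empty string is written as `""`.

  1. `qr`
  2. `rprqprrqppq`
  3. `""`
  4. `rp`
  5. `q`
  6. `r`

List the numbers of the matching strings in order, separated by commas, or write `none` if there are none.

3, 5

1 → no match
2 → no match
3 → match
4 → no match
5 → match
6 → no match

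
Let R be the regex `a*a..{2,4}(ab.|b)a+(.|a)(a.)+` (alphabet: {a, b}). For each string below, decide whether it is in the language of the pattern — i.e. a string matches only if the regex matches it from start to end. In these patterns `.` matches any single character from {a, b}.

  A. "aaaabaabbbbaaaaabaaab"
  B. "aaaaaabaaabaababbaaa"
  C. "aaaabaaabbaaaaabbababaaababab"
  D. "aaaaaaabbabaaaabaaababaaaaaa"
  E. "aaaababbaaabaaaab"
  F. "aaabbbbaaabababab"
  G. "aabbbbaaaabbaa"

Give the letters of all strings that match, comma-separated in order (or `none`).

A → no match
B → no match
C → no match
D → match
E → no match
F → match
G → no match

D, F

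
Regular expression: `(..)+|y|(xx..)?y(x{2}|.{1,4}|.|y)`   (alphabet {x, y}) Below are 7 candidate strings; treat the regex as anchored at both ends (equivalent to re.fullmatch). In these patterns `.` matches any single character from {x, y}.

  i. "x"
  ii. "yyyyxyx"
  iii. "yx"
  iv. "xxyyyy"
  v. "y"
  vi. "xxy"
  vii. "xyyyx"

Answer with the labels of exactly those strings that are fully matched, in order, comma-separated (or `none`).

i → no match
ii → no match
iii → match
iv → match
v → match
vi → no match
vii → no match

iii, iv, v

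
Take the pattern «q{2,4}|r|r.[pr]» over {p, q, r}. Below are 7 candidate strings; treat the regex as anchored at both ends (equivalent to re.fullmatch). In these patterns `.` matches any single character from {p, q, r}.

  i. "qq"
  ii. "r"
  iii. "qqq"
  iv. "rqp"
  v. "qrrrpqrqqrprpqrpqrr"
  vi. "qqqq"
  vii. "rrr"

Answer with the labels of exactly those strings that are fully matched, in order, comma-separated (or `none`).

i, ii, iii, iv, vi, vii

i → match
ii → match
iii → match
iv → match
v → no match
vi → match
vii → match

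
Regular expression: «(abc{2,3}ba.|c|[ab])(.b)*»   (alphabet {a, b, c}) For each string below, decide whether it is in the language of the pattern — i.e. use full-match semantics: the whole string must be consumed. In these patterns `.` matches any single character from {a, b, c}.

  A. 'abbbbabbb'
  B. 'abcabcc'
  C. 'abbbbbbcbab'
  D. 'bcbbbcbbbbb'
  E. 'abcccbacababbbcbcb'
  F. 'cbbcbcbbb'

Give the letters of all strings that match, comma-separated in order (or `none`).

A, C, D, E, F

A → match
B → no match
C → match
D → match
E → match
F → match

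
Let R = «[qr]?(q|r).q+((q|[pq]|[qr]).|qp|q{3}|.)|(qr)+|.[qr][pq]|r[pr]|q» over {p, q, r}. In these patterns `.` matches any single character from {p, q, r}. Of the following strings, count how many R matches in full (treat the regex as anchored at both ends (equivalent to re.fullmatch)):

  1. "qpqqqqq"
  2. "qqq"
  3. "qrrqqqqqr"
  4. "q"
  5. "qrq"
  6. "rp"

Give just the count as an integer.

1 → match
2 → match
3 → match
4 → match
5 → match
6 → match
Total matched: 6

6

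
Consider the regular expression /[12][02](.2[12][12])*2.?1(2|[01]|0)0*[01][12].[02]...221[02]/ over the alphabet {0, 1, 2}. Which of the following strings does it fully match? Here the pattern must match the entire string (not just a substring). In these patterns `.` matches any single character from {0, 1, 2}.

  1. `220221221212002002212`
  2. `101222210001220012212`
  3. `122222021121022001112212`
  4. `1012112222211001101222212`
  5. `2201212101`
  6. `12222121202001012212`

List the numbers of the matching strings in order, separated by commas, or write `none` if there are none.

1, 2, 4, 6

1 → match
2 → match
3 → no match
4 → match
5 → no match
6 → match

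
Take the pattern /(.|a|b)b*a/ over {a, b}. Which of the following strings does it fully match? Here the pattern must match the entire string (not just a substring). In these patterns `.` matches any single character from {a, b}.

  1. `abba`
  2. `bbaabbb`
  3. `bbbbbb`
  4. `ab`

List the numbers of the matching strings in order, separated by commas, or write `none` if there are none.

1 → match
2 → no match — must end with `a`
3 → no match — must end with `a`
4 → no match — must end with `a`

1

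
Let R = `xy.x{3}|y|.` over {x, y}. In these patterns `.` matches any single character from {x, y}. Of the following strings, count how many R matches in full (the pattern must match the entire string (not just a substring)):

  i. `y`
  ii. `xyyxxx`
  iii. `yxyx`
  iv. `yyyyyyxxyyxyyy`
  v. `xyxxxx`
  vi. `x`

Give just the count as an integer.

4

i → match
ii → match
iii → no match
iv → no match
v → match
vi → match
Total matched: 4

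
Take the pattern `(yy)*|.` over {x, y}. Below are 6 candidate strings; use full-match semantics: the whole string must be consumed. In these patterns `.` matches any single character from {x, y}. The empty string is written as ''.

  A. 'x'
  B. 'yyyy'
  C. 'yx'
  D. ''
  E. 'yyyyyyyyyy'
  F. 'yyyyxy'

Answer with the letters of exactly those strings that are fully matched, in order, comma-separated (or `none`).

A. 'x' → match
B. 'yyyy' → match
C. 'yx' → no match
D. '' → match
E. 'yyyyyyyyyy' → match
F. 'yyyyxy' → no match

A, B, D, E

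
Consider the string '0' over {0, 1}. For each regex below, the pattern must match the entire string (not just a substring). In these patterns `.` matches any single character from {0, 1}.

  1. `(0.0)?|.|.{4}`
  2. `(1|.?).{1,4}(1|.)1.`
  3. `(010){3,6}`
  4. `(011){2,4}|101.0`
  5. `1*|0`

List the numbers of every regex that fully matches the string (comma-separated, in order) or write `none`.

1 → match
2 → no match
3 → no match — must start with '010'
4 → no match
5 → match

1, 5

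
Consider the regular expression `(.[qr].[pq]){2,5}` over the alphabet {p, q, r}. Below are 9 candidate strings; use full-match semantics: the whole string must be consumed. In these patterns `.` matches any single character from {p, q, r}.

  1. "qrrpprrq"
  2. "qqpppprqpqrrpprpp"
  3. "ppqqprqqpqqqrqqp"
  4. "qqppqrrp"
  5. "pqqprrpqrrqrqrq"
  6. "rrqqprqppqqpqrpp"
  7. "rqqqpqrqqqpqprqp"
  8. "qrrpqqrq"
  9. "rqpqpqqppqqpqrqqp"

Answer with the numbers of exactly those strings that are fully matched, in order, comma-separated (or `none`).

1 → match
2 → no match
3 → no match
4 → match
5 → no match
6 → match
7 → match
8 → match
9 → no match

1, 4, 6, 7, 8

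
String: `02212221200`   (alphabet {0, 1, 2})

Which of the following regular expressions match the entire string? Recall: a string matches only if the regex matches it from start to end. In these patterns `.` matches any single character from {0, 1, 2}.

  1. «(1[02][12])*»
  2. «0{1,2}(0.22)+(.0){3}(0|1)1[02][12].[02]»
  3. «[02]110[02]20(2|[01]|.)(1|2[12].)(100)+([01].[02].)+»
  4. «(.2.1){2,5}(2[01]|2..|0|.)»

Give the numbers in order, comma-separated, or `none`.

1 → no match
2 → no match
3 → no match
4 → match

4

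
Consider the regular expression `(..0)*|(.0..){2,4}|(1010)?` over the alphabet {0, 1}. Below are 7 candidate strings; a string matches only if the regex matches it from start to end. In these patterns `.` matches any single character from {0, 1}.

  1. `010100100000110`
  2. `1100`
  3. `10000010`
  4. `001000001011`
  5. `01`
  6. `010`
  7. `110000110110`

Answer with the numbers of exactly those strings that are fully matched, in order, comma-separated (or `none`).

1, 3, 4, 6, 7

1 → match
2 → no match
3 → match
4 → match
5 → no match
6 → match
7 → match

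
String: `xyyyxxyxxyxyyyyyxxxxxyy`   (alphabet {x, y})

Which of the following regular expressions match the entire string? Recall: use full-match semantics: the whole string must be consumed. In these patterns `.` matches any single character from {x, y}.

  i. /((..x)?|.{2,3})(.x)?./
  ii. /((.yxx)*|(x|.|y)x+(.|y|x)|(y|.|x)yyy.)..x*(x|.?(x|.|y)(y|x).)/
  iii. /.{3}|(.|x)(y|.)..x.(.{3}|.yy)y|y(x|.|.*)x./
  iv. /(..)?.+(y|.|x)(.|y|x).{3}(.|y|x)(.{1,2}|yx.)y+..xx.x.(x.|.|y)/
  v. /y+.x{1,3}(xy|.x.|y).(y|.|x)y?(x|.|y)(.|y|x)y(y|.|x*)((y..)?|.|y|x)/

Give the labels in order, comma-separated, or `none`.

iv

i → no match
ii → no match
iii → no match
iv → match
v → no match — must start with `y`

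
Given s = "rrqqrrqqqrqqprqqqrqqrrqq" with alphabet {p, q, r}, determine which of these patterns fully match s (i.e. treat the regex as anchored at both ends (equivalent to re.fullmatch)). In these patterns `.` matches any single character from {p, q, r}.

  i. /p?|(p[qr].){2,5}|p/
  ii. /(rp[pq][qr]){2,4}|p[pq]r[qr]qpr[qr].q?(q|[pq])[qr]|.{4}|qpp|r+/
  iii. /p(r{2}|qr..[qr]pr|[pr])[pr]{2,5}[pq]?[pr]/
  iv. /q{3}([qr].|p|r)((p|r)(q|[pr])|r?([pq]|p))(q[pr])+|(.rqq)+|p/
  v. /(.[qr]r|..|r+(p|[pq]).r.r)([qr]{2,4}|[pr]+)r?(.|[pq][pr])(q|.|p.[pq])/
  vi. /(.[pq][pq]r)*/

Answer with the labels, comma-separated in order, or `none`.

i → no match
ii → no match
iii → no match — must start with "p"
iv → match
v → no match
vi → no match

iv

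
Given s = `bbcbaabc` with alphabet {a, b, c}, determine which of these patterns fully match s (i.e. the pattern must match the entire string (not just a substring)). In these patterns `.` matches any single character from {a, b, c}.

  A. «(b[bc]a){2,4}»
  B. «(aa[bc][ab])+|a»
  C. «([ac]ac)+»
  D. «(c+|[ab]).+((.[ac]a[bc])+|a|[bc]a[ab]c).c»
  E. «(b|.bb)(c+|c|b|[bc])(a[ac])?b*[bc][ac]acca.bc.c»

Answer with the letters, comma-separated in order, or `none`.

A → no match — must end with `a`
B → no match
C → no match — must end with `ac`
D → match
E → no match

D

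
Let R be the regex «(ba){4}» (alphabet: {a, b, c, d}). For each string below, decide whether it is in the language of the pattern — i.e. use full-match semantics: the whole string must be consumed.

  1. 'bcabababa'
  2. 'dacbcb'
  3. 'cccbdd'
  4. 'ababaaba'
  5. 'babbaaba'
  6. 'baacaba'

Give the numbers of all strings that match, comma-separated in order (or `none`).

none

1 → no match — must start with 'ba'
2 → no match — must start with 'ba'
3 → no match — must start with 'ba'
4 → no match — must start with 'ba'
5 → no match
6 → no match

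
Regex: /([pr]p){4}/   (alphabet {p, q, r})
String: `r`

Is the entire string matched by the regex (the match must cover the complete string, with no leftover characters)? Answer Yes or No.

Every match must end with `p`, but `r` does not.

No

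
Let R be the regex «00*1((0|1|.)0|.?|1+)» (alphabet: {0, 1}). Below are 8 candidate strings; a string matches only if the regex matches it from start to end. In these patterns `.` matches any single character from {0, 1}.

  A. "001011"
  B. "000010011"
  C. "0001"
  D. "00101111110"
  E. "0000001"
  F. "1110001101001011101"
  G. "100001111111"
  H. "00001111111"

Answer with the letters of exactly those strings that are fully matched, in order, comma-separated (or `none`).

C, E, H

A → no match
B → no match
C → match
D → no match
E → match
F → no match — must start with "0"
G → no match — must start with "0"
H → match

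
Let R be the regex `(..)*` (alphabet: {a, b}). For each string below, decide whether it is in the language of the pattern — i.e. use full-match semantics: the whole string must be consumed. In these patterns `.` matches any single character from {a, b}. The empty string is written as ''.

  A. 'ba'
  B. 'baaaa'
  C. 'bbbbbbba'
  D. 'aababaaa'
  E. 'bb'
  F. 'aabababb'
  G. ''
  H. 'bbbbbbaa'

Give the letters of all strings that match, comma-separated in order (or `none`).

A, C, D, E, F, G, H

A → match
B → no match
C → match
D → match
E → match
F → match
G → match
H → match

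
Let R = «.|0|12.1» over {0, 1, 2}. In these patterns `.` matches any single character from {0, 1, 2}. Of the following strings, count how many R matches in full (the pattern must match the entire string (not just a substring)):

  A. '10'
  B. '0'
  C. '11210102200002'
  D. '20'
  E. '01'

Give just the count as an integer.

1

A → no match
B → match
C → no match
D → no match
E → no match
Total matched: 1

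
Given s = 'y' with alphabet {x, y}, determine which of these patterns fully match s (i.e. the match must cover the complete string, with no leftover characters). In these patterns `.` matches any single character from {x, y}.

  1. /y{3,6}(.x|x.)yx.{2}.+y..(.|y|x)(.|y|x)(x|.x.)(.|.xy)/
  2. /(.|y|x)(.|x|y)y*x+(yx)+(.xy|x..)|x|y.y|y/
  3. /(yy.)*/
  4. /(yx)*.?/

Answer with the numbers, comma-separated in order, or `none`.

1 → no match
2 → match
3 → no match
4 → match

2, 4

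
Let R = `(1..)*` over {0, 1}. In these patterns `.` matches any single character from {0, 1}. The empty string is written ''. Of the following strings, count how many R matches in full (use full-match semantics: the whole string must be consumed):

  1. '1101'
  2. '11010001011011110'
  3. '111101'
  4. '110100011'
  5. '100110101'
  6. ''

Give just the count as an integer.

3

1 → no match
2 → no match
3 → match
4 → no match
5 → match
6 → match
Total matched: 3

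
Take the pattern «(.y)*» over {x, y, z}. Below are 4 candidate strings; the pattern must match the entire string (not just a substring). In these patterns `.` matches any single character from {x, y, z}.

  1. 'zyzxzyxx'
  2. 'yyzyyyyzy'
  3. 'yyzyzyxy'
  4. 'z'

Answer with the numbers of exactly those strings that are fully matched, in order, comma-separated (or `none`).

3

1 → no match
2 → no match
3 → match
4 → no match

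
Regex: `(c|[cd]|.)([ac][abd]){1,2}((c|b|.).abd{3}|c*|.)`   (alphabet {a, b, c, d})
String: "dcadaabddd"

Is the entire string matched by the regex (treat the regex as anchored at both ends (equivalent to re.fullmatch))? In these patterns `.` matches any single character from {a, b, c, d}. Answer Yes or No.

Yes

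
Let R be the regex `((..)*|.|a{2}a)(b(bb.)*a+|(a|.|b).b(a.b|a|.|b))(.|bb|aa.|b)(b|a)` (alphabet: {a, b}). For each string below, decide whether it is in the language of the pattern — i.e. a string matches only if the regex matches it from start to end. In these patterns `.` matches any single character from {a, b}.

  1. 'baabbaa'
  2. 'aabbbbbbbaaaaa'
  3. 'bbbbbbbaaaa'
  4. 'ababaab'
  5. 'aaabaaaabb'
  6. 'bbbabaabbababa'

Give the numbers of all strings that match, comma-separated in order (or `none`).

1, 2, 3, 4, 5, 6

1. 'baabbaa' → match
2 → match
3. 'bbbbbbbaaaa' → match
4. 'ababaab' → match
5. 'aaabaaaabb' → match
6 → match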